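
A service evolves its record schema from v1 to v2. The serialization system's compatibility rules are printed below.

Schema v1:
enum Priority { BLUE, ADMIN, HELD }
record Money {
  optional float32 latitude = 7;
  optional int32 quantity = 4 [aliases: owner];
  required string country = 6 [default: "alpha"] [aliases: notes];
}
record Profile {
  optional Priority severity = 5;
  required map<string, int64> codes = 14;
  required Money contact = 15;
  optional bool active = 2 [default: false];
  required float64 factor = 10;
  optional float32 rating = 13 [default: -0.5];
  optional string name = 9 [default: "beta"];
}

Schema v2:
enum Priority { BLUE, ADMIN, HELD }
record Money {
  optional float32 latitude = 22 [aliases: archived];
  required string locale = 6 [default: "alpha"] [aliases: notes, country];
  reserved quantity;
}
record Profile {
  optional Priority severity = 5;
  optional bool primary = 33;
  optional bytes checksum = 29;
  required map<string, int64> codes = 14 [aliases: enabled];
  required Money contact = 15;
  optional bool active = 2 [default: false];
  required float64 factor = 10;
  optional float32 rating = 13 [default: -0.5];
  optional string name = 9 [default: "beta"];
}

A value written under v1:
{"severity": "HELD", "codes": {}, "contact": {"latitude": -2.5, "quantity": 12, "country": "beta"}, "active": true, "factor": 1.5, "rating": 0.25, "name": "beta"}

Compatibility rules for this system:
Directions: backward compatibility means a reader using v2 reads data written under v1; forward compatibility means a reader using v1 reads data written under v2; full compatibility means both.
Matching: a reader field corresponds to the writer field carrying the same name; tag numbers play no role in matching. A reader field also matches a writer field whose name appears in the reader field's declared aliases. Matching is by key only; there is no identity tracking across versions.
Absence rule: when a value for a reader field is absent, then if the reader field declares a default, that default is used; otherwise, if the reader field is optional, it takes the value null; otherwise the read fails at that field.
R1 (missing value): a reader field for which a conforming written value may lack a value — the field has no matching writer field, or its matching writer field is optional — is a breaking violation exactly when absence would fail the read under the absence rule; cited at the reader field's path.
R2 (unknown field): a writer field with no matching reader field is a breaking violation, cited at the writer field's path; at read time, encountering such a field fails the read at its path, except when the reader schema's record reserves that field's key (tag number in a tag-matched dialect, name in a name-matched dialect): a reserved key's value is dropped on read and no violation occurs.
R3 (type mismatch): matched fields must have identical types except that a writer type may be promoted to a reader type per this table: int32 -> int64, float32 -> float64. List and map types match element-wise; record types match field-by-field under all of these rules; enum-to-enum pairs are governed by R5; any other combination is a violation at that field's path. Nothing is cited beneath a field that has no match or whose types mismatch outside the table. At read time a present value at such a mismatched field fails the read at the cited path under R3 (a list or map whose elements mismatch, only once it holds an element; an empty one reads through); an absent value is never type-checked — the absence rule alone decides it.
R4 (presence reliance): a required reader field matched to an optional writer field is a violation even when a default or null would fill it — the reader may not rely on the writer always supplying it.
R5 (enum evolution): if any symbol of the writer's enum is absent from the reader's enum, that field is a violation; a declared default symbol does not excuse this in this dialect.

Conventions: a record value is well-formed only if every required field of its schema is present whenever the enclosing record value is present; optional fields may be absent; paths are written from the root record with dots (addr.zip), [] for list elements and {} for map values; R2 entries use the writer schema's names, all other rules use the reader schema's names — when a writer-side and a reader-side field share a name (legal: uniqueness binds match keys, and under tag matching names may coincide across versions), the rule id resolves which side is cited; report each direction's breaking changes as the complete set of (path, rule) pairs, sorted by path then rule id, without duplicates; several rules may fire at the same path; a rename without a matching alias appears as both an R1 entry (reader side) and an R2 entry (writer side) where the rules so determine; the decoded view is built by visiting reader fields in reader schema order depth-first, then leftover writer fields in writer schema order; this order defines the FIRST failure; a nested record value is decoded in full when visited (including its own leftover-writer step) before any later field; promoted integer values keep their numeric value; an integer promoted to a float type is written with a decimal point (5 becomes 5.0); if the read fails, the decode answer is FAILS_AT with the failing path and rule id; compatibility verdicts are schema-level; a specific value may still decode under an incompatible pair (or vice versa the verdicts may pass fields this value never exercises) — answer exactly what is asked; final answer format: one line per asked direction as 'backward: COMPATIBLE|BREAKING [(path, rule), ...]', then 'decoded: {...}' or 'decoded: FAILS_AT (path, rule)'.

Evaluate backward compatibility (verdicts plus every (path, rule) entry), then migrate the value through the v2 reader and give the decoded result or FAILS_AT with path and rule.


each type pair in Profile: writer, then reader
backward analysis of Profile with v2 as reader and v1 as writer:
  writer optional, Priority -> Priority: reader severity maps from writer severity
  primary: no writer-side match
  checksum: no writer-side match
  writer required, map<string, int64> -> map<string, int64>: reader codes maps from writer codes
  writer required, Money -> Money: reader contact maps from writer contact
  writer optional, bool -> bool: reader active maps from writer active
  writer required, float64 -> float64: reader factor maps from writer factor
  writer optional, float32 -> float32: reader rating maps from writer rating
  writer optional, string -> string: reader name maps from writer name
  writer optional, float32 -> float32: reader contact.latitude maps from writer contact.latitude
  writer required, string -> string: reader contact.locale maps from writer contact.country
  writer contact.quantity: unknown to reader
  => backward verdict for Profile: COMPATIBLE, no violations
decode (reader v2):
  severity := "HELD"
  primary := null (absent, optional -> null)
  checksum := null (absent, optional -> null)
  codes := {}
  contact.latitude := -2.5
  contact.locale := "beta" (from writer country)
  writer contact.quantity: reserved -> dropped
  active := true
  factor := 1.5
  rating := 0.25
  name := "beta"
  => decoded: {"severity": "HELD", "primary": null, "checksum": null, "codes": {}, "contact": {"latitude": -2.5, "locale": "beta"}, "active": true, "factor": 1.5, "rating": 0.25, "name": "beta"}
checking off the Profile differences that do not matter here:
  field latitude in record Money: tag 7 changed to 22 -> fires no rule on Profile, leaving the asked answer as it is

backward: COMPATIBLE []; decoded: {"severity": "HELD", "primary": null, "checksum": null, "codes": {}, "contact": {"latitude": -2.5, "locale": "beta"}, "active": true, "factor": 1.5, "rating": 0.25, "name": "beta"}


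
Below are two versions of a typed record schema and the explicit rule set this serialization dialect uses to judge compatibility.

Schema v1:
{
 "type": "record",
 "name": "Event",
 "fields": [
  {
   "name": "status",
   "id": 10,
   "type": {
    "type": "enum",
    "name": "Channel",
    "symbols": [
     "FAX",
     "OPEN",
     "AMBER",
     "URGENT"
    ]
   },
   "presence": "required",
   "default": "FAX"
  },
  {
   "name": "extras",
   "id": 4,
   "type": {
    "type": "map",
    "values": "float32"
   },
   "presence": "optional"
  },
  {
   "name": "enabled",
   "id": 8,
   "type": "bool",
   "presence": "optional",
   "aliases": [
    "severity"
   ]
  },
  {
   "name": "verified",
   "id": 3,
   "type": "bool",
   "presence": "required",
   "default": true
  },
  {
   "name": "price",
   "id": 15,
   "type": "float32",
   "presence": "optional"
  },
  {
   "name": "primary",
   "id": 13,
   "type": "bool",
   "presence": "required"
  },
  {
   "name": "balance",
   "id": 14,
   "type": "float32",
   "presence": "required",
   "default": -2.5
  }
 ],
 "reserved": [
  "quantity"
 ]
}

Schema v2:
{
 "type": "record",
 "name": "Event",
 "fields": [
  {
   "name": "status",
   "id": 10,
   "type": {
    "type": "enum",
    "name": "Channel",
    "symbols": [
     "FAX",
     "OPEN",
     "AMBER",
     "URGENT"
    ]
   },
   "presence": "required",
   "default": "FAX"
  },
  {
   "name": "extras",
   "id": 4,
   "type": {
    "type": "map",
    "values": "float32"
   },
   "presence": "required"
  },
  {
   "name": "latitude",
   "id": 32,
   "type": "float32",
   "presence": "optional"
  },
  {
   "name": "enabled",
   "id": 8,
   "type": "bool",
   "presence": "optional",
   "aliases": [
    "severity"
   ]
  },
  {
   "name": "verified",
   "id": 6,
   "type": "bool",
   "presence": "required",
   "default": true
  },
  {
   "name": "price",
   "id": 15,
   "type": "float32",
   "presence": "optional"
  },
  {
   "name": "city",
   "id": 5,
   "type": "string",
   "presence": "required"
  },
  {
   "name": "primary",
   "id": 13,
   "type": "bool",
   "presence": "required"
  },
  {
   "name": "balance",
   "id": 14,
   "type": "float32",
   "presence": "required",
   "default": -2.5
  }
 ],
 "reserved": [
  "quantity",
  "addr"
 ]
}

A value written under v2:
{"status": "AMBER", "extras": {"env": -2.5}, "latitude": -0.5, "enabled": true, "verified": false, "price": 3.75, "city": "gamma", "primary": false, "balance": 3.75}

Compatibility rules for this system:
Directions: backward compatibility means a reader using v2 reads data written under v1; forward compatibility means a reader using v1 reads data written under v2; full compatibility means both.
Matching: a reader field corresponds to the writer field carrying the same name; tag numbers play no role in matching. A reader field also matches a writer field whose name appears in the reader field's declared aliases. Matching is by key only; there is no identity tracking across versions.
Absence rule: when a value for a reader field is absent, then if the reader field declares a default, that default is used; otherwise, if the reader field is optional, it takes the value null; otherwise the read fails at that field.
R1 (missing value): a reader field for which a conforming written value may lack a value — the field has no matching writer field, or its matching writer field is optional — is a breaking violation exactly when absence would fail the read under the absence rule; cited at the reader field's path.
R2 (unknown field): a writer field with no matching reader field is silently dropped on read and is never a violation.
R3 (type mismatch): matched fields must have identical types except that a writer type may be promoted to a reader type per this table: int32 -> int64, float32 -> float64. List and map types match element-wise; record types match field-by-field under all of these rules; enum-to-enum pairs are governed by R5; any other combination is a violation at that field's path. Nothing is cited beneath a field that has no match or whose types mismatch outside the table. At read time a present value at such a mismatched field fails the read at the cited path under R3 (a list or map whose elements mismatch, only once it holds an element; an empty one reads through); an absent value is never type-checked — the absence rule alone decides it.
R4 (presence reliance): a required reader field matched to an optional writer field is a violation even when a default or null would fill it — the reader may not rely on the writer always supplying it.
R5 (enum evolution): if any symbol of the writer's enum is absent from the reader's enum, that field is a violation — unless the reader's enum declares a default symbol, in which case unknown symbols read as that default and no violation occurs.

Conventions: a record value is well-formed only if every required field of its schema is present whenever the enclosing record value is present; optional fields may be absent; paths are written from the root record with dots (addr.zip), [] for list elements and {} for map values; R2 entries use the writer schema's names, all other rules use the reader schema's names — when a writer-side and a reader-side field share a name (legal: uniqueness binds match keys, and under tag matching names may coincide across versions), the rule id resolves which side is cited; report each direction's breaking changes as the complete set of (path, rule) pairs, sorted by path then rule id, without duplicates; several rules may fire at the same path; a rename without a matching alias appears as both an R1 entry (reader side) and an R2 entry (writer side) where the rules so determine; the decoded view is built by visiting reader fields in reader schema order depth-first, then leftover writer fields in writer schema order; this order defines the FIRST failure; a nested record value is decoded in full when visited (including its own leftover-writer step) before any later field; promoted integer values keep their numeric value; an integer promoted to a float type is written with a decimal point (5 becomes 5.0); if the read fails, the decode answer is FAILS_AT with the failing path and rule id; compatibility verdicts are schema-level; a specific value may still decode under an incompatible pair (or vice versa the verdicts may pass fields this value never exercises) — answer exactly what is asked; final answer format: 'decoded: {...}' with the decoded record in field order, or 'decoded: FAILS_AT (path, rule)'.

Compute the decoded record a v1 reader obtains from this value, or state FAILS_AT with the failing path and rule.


each type pair in Event: writer, then reader
decode (reader v1):
  status := "AMBER"
  extras := {"env": -2.5}
  enabled := true
  verified := false
  price := 3.75
  primary := false
  balance := 3.75
  writer latitude: unknown -> dropped
  writer city: unknown -> dropped
  => decoded: {"status": "AMBER", "extras": {"env": -2.5}, "enabled": true, "verified": false, "price": 3.75, "primary": false, "balance": 3.75}
ruling out the remaining Event differences:
  added field latitude to record Event: optional float32, tag 32 (in v2 it sits immediately before enabled) -> inert under this dialect — no rule fires on Event and the result does not move
  field extras in record Event: optional changed to required -> matters for Event compatibility verdicts, not for this value's decode
  added field city to record Event: required string, tag 5 (in v2 it sits immediately before primary) -> matters for Event compatibility verdicts, not for this value's decode
  field verified in record Event: tag 3 changed to 6 -> inert under this dialect — no rule fires on Event and the result does not move

decoded: {"status": "AMBER", "extras": {"env": -2.5}, "enabled": true, "verified": false, "price": 3.75, "primary": false, "balance": 3.75}


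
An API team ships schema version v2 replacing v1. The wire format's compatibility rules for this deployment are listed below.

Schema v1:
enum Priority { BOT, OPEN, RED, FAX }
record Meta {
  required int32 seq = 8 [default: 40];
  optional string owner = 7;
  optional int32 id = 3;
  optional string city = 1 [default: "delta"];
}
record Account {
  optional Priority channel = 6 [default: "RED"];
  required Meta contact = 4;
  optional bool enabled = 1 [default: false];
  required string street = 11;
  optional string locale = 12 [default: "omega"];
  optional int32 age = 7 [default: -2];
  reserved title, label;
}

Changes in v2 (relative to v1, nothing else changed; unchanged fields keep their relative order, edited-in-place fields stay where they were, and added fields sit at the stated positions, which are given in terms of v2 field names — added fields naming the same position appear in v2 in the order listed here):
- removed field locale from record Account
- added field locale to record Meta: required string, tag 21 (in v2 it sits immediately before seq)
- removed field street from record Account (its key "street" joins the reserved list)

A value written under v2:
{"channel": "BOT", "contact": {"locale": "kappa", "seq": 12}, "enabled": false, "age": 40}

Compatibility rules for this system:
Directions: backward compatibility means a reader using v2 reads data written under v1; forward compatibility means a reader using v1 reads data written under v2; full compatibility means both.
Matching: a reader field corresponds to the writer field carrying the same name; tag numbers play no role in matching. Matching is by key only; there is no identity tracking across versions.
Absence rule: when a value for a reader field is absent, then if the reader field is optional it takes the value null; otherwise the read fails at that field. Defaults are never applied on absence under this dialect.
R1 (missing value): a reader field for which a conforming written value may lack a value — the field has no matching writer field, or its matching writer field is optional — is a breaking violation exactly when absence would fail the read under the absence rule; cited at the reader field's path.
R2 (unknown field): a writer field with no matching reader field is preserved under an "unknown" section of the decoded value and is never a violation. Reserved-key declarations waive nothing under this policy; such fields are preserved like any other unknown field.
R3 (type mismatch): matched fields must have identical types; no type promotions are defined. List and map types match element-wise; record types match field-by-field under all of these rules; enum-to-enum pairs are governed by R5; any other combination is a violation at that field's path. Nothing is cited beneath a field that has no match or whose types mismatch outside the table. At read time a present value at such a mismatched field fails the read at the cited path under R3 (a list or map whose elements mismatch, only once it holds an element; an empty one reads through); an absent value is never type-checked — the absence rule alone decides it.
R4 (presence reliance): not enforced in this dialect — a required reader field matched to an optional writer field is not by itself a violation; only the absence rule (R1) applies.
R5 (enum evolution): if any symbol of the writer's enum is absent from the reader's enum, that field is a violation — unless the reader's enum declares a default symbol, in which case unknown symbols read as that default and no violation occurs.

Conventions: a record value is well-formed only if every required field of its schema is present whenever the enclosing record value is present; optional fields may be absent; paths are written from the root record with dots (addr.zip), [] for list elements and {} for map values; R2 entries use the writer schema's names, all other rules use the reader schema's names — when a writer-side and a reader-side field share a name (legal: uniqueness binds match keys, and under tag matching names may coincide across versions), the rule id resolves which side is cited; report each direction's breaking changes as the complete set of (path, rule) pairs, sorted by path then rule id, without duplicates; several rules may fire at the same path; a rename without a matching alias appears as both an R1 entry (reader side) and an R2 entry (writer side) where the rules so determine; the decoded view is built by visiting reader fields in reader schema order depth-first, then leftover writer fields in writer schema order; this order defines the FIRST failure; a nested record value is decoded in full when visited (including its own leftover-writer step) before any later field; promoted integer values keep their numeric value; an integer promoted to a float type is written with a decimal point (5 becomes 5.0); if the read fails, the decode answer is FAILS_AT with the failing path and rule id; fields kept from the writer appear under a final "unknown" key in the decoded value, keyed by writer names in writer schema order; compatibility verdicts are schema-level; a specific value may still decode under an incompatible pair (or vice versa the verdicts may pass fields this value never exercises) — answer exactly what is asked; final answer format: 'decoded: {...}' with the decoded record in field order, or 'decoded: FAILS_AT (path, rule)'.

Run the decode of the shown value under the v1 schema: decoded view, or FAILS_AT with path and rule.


decoded: FAILS_AT (street, R1)

each type pair in Account: writer, then reader
decode (reader v1):
  channel := "BOT"
  contact.seq := 12
  contact.owner := null (absent, optional -> null)
  contact.id := null (absent, optional -> null)
  contact.city := null (absent, optional -> null)
  writer contact.locale: kept under "unknown"
  enabled := false
  read fails at street under R1 (no fill)
  => FAILS_AT (street, R1)
ruling out the remaining Account differences:
  removed field locale from record Account -> no rule fires on it and the decoded Account view is identical with or without it
  added field locale to record Meta: required string, tag 21 (in v2 it sits immediately before seq) -> schema-level compatibility only; this Account value's decode is unchanged


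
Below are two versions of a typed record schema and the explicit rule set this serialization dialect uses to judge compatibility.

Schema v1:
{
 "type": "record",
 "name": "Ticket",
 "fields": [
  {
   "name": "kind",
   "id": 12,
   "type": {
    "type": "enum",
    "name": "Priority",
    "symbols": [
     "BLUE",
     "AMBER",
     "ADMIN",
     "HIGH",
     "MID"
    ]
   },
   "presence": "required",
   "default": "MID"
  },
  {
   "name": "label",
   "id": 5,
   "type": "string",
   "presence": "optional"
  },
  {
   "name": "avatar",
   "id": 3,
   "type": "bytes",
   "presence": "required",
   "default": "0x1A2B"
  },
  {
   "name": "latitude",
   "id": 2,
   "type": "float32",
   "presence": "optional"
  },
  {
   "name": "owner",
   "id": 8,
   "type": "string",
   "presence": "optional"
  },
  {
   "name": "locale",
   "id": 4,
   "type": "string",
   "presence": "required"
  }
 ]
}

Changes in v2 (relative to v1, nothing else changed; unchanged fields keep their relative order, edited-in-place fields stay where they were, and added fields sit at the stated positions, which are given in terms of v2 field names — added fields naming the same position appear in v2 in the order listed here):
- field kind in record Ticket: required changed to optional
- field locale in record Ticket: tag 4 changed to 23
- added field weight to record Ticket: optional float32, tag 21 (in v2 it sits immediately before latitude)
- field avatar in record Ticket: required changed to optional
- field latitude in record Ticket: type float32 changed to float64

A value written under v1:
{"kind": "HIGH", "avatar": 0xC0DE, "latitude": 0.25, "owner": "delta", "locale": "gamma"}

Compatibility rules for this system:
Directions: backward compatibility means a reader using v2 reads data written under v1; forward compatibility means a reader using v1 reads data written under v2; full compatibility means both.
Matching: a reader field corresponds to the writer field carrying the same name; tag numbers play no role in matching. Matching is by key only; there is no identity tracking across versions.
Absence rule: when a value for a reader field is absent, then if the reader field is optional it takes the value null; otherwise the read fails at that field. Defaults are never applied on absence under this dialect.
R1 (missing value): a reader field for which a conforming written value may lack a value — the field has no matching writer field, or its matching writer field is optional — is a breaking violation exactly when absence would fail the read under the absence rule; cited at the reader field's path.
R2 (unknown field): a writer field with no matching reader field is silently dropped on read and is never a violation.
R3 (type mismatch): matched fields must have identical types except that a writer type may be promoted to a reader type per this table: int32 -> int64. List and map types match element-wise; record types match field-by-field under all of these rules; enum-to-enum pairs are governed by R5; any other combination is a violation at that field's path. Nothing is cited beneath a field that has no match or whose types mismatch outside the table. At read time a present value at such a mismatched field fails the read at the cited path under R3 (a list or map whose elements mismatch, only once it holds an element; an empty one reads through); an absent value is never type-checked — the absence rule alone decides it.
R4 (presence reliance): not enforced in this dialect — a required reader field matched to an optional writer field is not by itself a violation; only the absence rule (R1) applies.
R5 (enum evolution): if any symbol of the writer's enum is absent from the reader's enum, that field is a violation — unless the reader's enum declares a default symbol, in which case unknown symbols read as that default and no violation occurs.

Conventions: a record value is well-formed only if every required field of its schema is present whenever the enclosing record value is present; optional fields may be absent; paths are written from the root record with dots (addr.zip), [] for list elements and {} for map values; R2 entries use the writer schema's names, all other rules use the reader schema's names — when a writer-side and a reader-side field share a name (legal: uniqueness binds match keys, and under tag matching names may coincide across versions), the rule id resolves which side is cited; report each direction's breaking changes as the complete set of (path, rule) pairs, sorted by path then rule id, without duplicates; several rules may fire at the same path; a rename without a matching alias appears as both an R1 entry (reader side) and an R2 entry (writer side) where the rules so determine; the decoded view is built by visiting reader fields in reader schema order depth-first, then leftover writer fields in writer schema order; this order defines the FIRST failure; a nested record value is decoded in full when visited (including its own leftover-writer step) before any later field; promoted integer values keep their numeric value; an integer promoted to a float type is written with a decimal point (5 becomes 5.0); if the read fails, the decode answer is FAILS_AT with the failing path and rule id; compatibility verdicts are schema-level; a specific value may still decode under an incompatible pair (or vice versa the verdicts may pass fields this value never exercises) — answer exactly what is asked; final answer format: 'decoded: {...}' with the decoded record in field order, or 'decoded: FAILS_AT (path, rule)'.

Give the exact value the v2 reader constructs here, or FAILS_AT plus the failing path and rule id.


the writer's type comes first in each Ticket pair
decoding the Ticket value with the v2 reader:
  kind := "HIGH"
  label := null (not supplied -> null)
  avatar := 0xC0DE
  weight := null (not supplied -> null)
  read fails at latitude under R3
  => FAILS_AT (latitude, R3)
the other Ticket changes do not affect what is asked:
  field kind in record Ticket: required changed to optional -> shifts the Ticket verdicts, not this decode
  field locale in record Ticket: tag 4 changed to 23 -> no rule fires on it and the decoded Ticket view is identical with or without it
  added field weight to record Ticket: optional float32, tag 21 (in v2 it sits immediately before latitude) -> no rule fires on it and the decoded Ticket view is identical with or without it
  field avatar in record Ticket: required changed to optional -> shifts the Ticket verdicts, not this decode

decoded: FAILS_AT (latitude, R3)


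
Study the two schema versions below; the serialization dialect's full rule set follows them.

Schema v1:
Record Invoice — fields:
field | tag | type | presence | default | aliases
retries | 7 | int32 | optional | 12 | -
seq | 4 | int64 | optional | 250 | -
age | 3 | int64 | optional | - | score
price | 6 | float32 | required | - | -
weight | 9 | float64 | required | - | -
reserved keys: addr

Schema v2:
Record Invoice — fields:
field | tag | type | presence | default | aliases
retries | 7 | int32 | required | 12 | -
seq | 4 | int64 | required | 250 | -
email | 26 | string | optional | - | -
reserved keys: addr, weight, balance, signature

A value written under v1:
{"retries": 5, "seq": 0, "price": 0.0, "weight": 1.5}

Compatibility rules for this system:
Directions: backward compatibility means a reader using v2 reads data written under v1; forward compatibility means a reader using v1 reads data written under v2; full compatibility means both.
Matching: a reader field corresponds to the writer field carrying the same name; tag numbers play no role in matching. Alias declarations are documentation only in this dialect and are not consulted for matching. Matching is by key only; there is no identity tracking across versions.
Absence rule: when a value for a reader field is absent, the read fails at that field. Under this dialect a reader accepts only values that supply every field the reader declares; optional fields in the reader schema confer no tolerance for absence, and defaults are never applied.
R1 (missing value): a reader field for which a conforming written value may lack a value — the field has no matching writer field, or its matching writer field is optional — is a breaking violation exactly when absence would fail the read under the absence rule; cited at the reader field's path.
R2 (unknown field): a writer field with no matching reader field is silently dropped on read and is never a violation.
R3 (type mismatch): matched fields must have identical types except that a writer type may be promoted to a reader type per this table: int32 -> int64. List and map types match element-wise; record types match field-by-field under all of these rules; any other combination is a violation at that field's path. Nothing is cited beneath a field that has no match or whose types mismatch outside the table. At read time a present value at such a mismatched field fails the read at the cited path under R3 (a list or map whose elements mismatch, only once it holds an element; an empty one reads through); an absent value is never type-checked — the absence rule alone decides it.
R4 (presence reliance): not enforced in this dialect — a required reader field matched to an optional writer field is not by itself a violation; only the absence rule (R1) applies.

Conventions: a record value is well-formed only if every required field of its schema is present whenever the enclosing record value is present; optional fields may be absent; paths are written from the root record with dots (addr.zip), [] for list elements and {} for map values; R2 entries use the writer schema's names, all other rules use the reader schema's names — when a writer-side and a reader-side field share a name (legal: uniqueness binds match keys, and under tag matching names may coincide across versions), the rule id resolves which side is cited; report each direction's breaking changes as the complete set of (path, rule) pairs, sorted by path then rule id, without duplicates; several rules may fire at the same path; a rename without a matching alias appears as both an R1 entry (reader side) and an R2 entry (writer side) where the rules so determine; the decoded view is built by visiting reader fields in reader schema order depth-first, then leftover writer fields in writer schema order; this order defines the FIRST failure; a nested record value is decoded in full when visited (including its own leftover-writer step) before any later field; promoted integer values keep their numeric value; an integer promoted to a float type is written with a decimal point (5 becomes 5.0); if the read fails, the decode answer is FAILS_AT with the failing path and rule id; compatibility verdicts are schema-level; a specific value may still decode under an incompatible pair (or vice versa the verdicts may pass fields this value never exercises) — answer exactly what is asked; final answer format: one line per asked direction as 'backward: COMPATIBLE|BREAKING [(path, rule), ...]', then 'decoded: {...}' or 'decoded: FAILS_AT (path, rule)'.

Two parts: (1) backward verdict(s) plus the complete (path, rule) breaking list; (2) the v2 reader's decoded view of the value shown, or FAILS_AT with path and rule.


backward: BREAKING [(email, R1), (retries, R1), (seq, R1)]; decoded: FAILS_AT (email, R1)

each type pair in Invoice: writer, then reader
checking backward for Invoice: reader v2 against writer v1:
  int32 -> int32, writer optional: retries aligns to retries
  int64 -> int64, writer optional: seq aligns to seq
  no writer field matches reader email
  writer age: unknown to reader
  writer price: unknown to reader
  writer weight: unknown to reader
  breaking: (email, R1)
  breaking: (retries, R1)
  breaking: (seq, R1)
  => backward verdict for Invoice: BREAKING, 3 violation(s)
decode (reader v2):
  retries := 5
  seq := 0
  read fails at email under R1 (no fill)
  => FAILS_AT (email, R1)
the other Invoice changes do not affect what is asked:
  field seq in record Invoice: optional changed to required -> matters only for Invoice's forward compatibility — outside the asked direction
  removed field price from record Invoice -> matters only for Invoice's forward compatibility — outside the asked direction
  removed field weight from record Invoice (its key "weight" joins the reserved list) -> matters only for Invoice's forward compatibility — outside the asked direction
  field retries in record Invoice: optional changed to required -> matters only for Invoice's forward compatibility — outside the asked direction


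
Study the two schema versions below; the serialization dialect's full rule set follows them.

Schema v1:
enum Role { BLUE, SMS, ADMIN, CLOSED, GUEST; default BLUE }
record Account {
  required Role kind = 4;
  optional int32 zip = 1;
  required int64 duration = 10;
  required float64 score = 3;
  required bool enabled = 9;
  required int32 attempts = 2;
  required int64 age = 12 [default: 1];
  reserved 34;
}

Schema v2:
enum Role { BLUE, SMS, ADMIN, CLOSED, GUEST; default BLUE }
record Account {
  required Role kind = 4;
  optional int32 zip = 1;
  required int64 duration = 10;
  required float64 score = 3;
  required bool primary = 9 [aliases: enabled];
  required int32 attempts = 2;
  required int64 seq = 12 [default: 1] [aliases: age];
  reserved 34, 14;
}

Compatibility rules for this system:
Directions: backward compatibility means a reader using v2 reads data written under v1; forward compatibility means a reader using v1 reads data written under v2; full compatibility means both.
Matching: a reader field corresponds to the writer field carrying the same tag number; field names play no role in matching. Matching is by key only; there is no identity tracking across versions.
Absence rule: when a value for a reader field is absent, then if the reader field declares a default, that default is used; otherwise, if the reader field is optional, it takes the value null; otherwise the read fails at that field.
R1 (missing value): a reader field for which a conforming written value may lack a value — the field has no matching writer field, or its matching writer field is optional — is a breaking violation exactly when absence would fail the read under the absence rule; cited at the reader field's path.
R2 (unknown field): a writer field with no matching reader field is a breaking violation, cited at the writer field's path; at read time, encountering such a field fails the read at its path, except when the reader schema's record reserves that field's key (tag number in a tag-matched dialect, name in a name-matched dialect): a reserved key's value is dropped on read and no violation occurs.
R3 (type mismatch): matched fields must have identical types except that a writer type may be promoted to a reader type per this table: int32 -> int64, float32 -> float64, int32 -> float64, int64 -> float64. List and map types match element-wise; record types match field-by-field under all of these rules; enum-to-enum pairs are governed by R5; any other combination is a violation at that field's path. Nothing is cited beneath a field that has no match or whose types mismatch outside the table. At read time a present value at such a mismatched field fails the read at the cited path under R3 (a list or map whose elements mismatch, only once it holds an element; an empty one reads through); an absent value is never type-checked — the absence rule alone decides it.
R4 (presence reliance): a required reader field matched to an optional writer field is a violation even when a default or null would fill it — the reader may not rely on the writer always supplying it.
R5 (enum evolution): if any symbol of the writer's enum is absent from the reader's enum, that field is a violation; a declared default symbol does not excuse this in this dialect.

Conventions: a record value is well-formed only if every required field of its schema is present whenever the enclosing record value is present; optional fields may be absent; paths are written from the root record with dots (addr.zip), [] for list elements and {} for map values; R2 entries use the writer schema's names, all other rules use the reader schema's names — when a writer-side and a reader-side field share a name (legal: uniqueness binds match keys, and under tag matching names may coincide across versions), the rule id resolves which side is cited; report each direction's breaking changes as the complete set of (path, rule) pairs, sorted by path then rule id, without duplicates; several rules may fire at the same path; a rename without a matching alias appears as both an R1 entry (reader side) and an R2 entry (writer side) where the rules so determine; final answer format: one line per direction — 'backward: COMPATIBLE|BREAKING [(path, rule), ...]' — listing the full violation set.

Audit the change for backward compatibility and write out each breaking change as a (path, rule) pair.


backward: COMPATIBLE []

arrows below run writer -> reader for Account
checking backward for Account: reader v2 against writer v1:
  kind: Role -> Role, writer required; from kind
  zip: int32 -> int32, writer optional; from zip
  duration: int64 -> int64, writer required; from duration
  score: float64 -> float64, writer required; from score
  primary: bool -> bool, writer required; from enabled
  attempts: int32 -> int32, writer required; from attempts
  seq: int64 -> int64, writer required; from age
  => backward: COMPATIBLE
the other Account changes do not affect what is asked:
  renamed field age to seq in record Account (alias age declared on the renamed field) -> no rule fires on it in Account's dialect; the asked verdict holds
  renamed field enabled to primary in record Account (alias enabled declared on the renamed field) -> no rule fires on it in Account's dialect; the asked verdict holds


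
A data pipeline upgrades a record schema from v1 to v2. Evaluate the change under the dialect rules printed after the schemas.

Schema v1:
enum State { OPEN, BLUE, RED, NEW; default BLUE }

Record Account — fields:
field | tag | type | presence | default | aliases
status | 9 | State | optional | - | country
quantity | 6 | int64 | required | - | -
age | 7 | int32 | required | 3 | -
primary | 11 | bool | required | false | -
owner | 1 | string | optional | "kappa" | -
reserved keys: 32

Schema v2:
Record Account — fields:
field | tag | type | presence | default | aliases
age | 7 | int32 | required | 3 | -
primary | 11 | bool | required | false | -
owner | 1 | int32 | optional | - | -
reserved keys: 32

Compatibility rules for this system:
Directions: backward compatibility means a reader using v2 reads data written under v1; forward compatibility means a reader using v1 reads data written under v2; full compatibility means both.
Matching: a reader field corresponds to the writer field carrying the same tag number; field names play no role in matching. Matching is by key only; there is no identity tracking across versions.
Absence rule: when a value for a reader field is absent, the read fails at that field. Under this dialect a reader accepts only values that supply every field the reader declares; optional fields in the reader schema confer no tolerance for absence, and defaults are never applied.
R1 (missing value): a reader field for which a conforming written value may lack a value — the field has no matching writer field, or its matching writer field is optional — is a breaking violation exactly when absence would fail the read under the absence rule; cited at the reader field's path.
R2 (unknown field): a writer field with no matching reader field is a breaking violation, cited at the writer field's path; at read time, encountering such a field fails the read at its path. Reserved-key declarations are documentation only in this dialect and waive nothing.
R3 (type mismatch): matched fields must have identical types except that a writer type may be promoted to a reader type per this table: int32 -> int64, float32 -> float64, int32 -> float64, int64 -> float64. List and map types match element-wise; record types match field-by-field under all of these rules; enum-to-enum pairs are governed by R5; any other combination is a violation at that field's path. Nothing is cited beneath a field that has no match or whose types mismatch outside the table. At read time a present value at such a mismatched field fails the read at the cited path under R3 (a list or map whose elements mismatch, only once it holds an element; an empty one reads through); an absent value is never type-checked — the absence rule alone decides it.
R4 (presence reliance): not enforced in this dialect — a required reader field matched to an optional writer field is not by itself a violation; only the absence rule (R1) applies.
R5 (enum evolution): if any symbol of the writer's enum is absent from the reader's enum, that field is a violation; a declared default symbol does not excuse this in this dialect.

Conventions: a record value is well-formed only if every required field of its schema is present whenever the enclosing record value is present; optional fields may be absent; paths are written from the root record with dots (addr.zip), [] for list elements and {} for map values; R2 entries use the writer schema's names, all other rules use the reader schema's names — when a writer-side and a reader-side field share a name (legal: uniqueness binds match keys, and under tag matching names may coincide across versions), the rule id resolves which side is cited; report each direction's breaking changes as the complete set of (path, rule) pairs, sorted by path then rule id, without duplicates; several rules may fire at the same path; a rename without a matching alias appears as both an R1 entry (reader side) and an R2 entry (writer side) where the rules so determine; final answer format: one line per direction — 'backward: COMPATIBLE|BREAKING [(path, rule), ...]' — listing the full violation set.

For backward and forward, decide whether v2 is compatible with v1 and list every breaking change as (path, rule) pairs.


each type pair in Account: writer, then reader
backward analysis of Account with v2 as reader and v1 as writer:
  int32 -> int32, writer required: age aligns to age
  bool -> bool, writer required: primary aligns to primary
  string -> int32, writer optional: owner aligns to owner
  writer field status has no reader counterpart
  writer field quantity has no reader counterpart
  rule R1 violated at owner
  rule R3 violated at owner
  rule R2 violated at quantity
  rule R2 violated at status
  => 4 violation(s): backward is BREAKING for Account
forward analysis of Account with v1 as reader and v2 as writer:
  no writer field matches reader status
  no writer field matches reader quantity
  int32 -> int32, writer required: age aligns to age
  bool -> bool, writer required: primary aligns to primary
  int32 -> string, writer optional: owner aligns to owner
  rule R1 violated at owner
  rule R3 violated at owner
  rule R1 violated at quantity
  rule R1 violated at status
  => 4 violation(s): forward is BREAKING for Account

backward: BREAKING [(owner, R1), (owner, R3), (quantity, R2), (status, R2)]; forward: BREAKING [(owner, R1), (owner, R3), (quantity, R1), (status, R1)]
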